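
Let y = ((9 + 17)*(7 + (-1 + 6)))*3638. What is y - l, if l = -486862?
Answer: 1621918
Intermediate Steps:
y = 1135056 (y = (26*(7 + 5))*3638 = (26*12)*3638 = 312*3638 = 1135056)
y - l = 1135056 - 1*(-486862) = 1135056 + 486862 = 1621918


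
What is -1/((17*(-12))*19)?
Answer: 1/3876 ≈ 0.00025800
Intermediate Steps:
-1/((17*(-12))*19) = -1/((-204*19)) = -1/(-3876) = -1*(-1/3876) = 1/3876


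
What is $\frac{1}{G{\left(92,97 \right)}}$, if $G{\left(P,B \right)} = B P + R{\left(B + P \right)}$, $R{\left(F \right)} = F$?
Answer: $\frac{1}{9113} \approx 0.00010973$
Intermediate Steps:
$G{\left(P,B \right)} = B + P + B P$ ($G{\left(P,B \right)} = B P + \left(B + P\right) = B + P + B P$)
$\frac{1}{G{\left(92,97 \right)}} = \frac{1}{97 + 92 + 97 \cdot 92} = \frac{1}{97 + 92 + 8924} = \frac{1}{9113}$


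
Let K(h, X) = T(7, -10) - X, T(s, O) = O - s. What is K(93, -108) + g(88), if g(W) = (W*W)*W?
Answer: 681563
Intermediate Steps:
K(h, X) = -17 - X (K(h, X) = (-10 - 1*7) - X = (-10 - 7) - X = -17 - X)
g(W) = W**3 (g(W) = W**2*W = W**3)
K(93, -108) + g(88) = (-17 - 1*(-108)) + 88**3 = (-17 + 108) + 681472 = 91 + 681472 = 681563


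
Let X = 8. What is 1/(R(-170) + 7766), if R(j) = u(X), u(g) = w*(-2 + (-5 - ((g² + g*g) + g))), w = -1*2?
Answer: 1/8052 ≈ 0.00012419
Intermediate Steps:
w = -2
u(g) = 14 + 2*g + 4*g² (u(g) = -2*(-2 + (-5 - ((g² + g*g) + g))) = -2*(-2 + (-5 - ((g² + g²) + g))) = -2*(-2 + (-5 - (2*g² + g))) = -2*(-2 + (-5 - (g + 2*g²))) = -2*(-2 + (-5 + (-g - 2*g²))) = -2*(-2 + (-5 - g - 2*g²)) = -2*(-7 - g - 2*g²) = 14 + 2*g + 4*g²)
R(j) = 286 (R(j) = 14 + 2*8 + 4*8² = 14 + 16 + 4*64 = 14 + 16 + 256 = 286)
1/(R(-170) + 7766) = 1/(286 + 7766) = 1/8052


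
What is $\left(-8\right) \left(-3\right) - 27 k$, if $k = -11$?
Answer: $321$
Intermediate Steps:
$\left(-8\right) \left(-3\right) - 27 k = \left(-8\right) \left(-3\right) - -297 = 24 + 297 = 321$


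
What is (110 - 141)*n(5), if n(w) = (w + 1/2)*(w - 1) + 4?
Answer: -806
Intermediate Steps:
n(w) = 4 + (½ + w)*(-1 + w) (n(w) = (w + 1*(½))*(-1 + w) + 4 = (w + ½)*(-1 + w) + 4 = (½ + w)*(-1 + w) + 4 = 4 + (½ + w)*(-1 + w))
(110 - 141)*n(5) = (110 - 141)*(7/2 + 5² - ½*5) = -31*(7/2 + 25 - 5/2) = -31*26 = -806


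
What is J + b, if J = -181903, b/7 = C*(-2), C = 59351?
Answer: -1012817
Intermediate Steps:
b = -830914 (b = 7*(59351*(-2)) = 7*(-118702) = -830914)
J + b = -181903 - 830914 = -1012817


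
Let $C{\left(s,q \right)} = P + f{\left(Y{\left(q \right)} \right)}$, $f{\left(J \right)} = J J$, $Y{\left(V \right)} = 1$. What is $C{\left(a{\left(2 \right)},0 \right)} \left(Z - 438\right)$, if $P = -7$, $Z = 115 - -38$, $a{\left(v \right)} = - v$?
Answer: $1710$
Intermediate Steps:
$Z = 153$ ($Z = 115 + 38 = 153$)
$f{\left(J \right)} = J^{2}$
$C{\left(s,q \right)} = -6$ ($C{\left(s,q \right)} = -7 + 1^{2} = -7 + 1 = -6$)
$C{\left(a{\left(2 \right)},0 \right)} \left(Z - 438\right) = - 6 \left(153 - 438\right) = \left(-6\right) \left(-285\right) = 1710$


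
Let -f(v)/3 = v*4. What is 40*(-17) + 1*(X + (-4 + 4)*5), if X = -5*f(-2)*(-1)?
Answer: -560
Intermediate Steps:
f(v) = -12*v (f(v) = -3*v*4 = -12*v)
X = 120 (X = -(-60)*(-2)*(-1) = -5*24*(-1) = -120*(-1) = 120)
40*(-17) + 1*(X + (-4 + 4)*5) = 40*(-17) + 1*(120 + (-4 + 4)*5) = -680 + 1*(120 + 0*5) = -680 + 1*(120 + 0) = -680 + 1*120 = -680 + 120 = -560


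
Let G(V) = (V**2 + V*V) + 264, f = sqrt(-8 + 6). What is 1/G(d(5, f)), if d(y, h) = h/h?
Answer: 1/266 ≈ 0.0037594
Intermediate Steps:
f = I*sqrt(2) (f = sqrt(-2) = I*sqrt(2) ≈ 1.4142*I)
d(y, h) = 1
G(V) = 264 + 2*V**2 (G(V) = (V**2 + V**2) + 264 = 2*V**2 + 264 = 264 + 2*V**2)
1/G(d(5, f)) = 1/(264 + 2*1**2) = 1/(264 + 2*1) = 1/(264 + 2) = 1/266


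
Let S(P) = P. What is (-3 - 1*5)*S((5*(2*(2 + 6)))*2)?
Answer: -1280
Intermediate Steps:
(-3 - 1*5)*S((5*(2*(2 + 6)))*2) = (-3 - 1*5)*((5*(2*(2 + 6)))*2) = (-3 - 5)*((5*(2*8))*2) = -8*5*16*2 = -640*2 = -8*160 = -1280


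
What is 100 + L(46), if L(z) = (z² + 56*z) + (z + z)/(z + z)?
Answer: 4793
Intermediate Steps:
L(z) = 1 + z² + 56*z (L(z) = (z² + 56*z) + (2*z)/((2*z)) = (z² + 56*z) + (2*z)*(1/(2*z)) = (z² + 56*z) + 1 = 1 + z² + 56*z)
100 + L(46) = 100 + (1 + 46² + 56*46) = 100 + (1 + 2116 + 2576) = 100 + 4693 = 4793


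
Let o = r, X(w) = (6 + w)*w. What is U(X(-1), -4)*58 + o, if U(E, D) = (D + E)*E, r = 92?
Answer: 2702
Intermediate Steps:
X(w) = w*(6 + w)
o = 92
U(E, D) = E*(D + E)
U(X(-1), -4)*58 + o = ((-(6 - 1))*(-4 - (6 - 1)))*58 + 92 = ((-1*5)*(-4 - 1*5))*58 + 92 = -5*(-4 - 5)*58 + 92 = -5*(-9)*58 + 92 = 45*58 + 92 = 2610 + 92 = 2702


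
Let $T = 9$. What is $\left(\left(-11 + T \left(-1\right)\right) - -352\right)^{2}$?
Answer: $110224$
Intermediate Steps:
$\left(\left(-11 + T \left(-1\right)\right) - -352\right)^{2} = \left(\left(-11 + 9 \left(-1\right)\right) - -352\right)^{2} = \left(\left(-11 - 9\right) + 352\right)^{2} = \left(-20 + 352\right)^{2} = 332^{2} = 110224$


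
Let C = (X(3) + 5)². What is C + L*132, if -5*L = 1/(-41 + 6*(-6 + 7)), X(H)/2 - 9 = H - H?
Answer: 92707/175 ≈ 529.75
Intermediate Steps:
X(H) = 18 (X(H) = 18 + 2*(H - H) = 18 + 2*0 = 18 + 0 = 18)
C = 529 (C = (18 + 5)² = 23² = 529)
L = 1/175 (L = -1/(5*(-41 + 6*(-6 + 7))) = -1/(5*(-41 + 6*1)) = -1/(5*(-41 + 6)) = -⅕/(-35) = -⅕*(-1/35) = 1/175 ≈ 0.0057143)
C + L*132 = 529 + (1/175)*132 = 529 + 132/175 = 92707/175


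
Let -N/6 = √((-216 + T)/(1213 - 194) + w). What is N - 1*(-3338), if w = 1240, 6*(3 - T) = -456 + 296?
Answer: 3338 - 2*√11586399897/1019 ≈ 3126.7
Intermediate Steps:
T = 89/3 (T = 3 - (-456 + 296)/6 = 3 - ⅙*(-160) = 3 + 80/3 = 89/3 ≈ 29.667)
N = -2*√11586399897/1019 (N = -6*√((-216 + 89/3)/(1213 - 194) + 1240) = -6*√(-559/3/1019 + 1240) = -6*√(-559/3*1/1019 + 1240) = -6*√(-559/3057 + 1240) = -2*√11586399897/1019 ≈ -211.27)
N - 1*(-3338) = -2*√11586399897/1019 - 1*(-3338) = -2*√11586399897/1019 + 3338 = 3338 - 2*√11586399897/1019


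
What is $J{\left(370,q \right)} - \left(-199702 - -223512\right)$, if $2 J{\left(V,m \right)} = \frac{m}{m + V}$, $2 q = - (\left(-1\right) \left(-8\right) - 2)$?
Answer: $- \frac{17476543}{734} \approx -23810.0$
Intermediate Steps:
$q = -3$ ($q = \frac{\left(-1\right) \left(\left(-1\right) \left(-8\right) - 2\right)}{2} = \frac{\left(-1\right) \left(8 - 2\right)}{2} = \frac{\left(-1\right) 6}{2} = \frac{1}{2} \left(-6\right) = -3$)
$J{\left(V,m \right)} = \frac{m}{2 \left(V + m\right)}$ ($J{\left(V,m \right)} = \frac{m \frac{1}{m + V}}{2} = \frac{m \frac{1}{V + m}}{2} = \frac{m}{2 \left(V + m\right)}$)
$J{\left(370,q \right)} - \left(-199702 - -223512\right) = \frac{1}{2} \left(-3\right) \frac{1}{370 - 3} - \left(-199702 - -223512\right) = \frac{1}{2} \left(-3\right) \frac{1}{367} - \left(-199702 + 223512\right) = \frac{1}{2} \left(-3\right) \frac{1}{367} - 23810 = - \frac{3}{734} - 23810 = - \frac{17476543}{734}$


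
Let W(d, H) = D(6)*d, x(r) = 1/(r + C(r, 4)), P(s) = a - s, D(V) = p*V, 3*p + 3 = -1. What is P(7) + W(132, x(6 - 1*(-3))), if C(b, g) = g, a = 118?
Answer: -945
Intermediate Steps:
p = -4/3 (p = -1 + (1/3)*(-1) = -1 - 1/3 = -4/3 ≈ -1.3333)
D(V) = -4*V/3
P(s) = 118 - s
x(r) = 1/(4 + r) (x(r) = 1/(r + 4) = 1/(4 + r))
W(d, H) = -8*d (W(d, H) = (-4/3*6)*d = -8*d)
P(7) + W(132, x(6 - 1*(-3))) = (118 - 1*7) - 8*132 = (118 - 7) - 1056 = 111 - 1056 = -945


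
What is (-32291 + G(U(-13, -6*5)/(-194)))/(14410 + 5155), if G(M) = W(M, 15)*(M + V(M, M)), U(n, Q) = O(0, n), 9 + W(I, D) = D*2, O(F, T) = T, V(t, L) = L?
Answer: -447422/271115 ≈ -1.6503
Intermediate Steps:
W(I, D) = -9 + 2*D (W(I, D) = -9 + D*2 = -9 + 2*D)
U(n, Q) = n
G(M) = 42*M (G(M) = (-9 + 2*15)*(M + M) = (-9 + 30)*(2*M) = 21*(2*M) = 42*M)
(-32291 + G(U(-13, -6*5)/(-194)))/(14410 + 5155) = (-32291 + 42*(-13/(-194)))/(14410 + 5155) = (-32291 + 42*(-13*(-1/194)))/19565 = (-32291 + 42*(13/194))*(1/19565) = (-32291 + 273/97)*(1/19565) = -3131954/97*1/19565 = -447422/271115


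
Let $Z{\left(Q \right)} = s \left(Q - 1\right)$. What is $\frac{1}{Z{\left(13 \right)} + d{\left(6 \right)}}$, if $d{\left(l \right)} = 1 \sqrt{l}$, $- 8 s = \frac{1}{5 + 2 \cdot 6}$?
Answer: $\frac{34}{2309} + \frac{1156 \sqrt{6}}{6927} \approx 0.4235$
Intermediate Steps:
$s = - \frac{1}{136}$ ($s = - \frac{1}{8 \left(5 + 2 \cdot 6\right)} = - \frac{1}{8 \left(5 + 12\right)} = - \frac{1}{8 \cdot 17} = \left(- \frac{1}{8}\right) \frac{1}{17} = - \frac{1}{136} \approx -0.0073529$)
$Z{\left(Q \right)} = \frac{1}{136} - \frac{Q}{136}$ ($Z{\left(Q \right)} = - \frac{Q - 1}{136} = - \frac{-1 + Q}{136} = \frac{1}{136} - \frac{Q}{136}$)
$d{\left(l \right)} = \sqrt{l}$
$\frac{1}{Z{\left(13 \right)} + d{\left(6 \right)}} = \frac{1}{\left(\frac{1}{136} - \frac{13}{136}\right) + \sqrt{6}} = \frac{1}{- \frac{3}{34} + \sqrt{6}}$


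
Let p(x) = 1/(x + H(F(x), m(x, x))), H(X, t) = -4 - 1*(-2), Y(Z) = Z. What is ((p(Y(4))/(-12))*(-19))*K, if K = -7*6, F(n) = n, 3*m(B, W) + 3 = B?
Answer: -133/4 ≈ -33.250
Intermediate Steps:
m(B, W) = -1 + B/3
H(X, t) = -2 (H(X, t) = -4 + 2 = -2)
K = -42
p(x) = 1/(-2 + x) (p(x) = 1/(x - 2) = 1/(-2 + x))
((p(Y(4))/(-12))*(-19))*K = ((1/((-2 + 4)*(-12)))*(-19))*(-42) = ((-1/12/2)*(-19))*(-42) = (((½)*(-1/12))*(-19))*(-42) = -1/24*(-19)*(-42) = (19/24)*(-42) = -133/4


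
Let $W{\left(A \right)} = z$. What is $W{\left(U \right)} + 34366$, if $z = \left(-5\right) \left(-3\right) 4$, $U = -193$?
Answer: $34426$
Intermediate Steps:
$z = 60$ ($z = 15 \cdot 4 = 60$)
$W{\left(A \right)} = 60$
$W{\left(U \right)} + 34366 = 60 + 34366 = 34426$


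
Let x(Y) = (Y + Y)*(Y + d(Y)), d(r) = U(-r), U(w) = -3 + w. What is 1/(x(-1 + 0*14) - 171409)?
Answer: -1/171403 ≈ -5.8342e-6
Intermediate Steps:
d(r) = -3 - r
x(Y) = -6*Y (x(Y) = (Y + Y)*(Y + (-3 - Y)) = (2*Y)*(-3) = -6*Y)
1/(x(-1 + 0*14) - 171409) = 1/(-6*(-1 + 0*14) - 171409) = 1/(-6*(-1 + 0) - 171409) = 1/(-6*(-1) - 171409) = 1/(6 - 171409) = 1/(-171403) = -1/171403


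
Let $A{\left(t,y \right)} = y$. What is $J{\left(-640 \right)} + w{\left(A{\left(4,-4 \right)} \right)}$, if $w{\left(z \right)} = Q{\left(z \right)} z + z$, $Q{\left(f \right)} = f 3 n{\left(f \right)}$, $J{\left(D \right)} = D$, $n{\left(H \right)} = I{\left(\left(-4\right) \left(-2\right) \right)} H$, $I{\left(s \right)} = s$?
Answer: $-2180$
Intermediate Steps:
$n{\left(H \right)} = 8 H$ ($n{\left(H \right)} = \left(-4\right) \left(-2\right) H = 8 H$)
$Q{\left(f \right)} = 24 f^{2}$ ($Q{\left(f \right)} = f 3 \cdot 8 f = 3 f 8 f = 24 f^{2}$)
$w{\left(z \right)} = z + 24 z^{3}$ ($w{\left(z \right)} = 24 z^{2} z + z = 24 z^{3} + z = z + 24 z^{3}$)
$J{\left(-640 \right)} + w{\left(A{\left(4,-4 \right)} \right)} = -640 + \left(-4 + 24 \left(-4\right)^{3}\right) = -640 + \left(-4 + 24 \left(-64\right)\right) = -640 - 1540 = -2180$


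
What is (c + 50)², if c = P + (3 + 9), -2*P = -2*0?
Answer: 3844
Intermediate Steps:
P = 0 (P = -(-1)*0 = -½*0 = 0)
c = 12 (c = 0 + (3 + 9) = 0 + 12 = 12)
(c + 50)² = (12 + 50)² = 62² = 3844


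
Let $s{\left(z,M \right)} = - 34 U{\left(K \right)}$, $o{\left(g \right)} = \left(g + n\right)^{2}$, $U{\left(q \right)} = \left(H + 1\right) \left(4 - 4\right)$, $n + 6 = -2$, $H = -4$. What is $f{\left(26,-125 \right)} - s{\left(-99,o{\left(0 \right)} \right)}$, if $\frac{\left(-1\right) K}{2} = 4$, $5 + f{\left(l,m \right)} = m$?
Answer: $-130$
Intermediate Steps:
$n = -8$ ($n = -6 - 2 = -8$)
$f{\left(l,m \right)} = -5 + m$
$K = -8$ ($K = \left(-2\right) 4 = -8$)
$U{\left(q \right)} = 0$ ($U{\left(q \right)} = \left(-4 + 1\right) \left(4 - 4\right) = \left(-3\right) 0 = 0$)
$o{\left(g \right)} = \left(-8 + g\right)^{2}$ ($o{\left(g \right)} = \left(g - 8\right)^{2} = \left(-8 + g\right)^{2}$)
$s{\left(z,M \right)} = 0$ ($s{\left(z,M \right)} = \left(-34\right) 0 = 0$)
$f{\left(26,-125 \right)} - s{\left(-99,o{\left(0 \right)} \right)} = \left(-5 - 125\right) - 0 = -130 + 0 = -130$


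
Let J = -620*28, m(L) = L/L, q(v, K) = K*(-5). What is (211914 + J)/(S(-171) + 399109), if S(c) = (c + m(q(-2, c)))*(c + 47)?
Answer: 194554/420189 ≈ 0.46302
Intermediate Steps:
q(v, K) = -5*K
m(L) = 1
J = -17360
S(c) = (1 + c)*(47 + c) (S(c) = (c + 1)*(c + 47) = (1 + c)*(47 + c))
(211914 + J)/(S(-171) + 399109) = (211914 - 17360)/((47 + (-171)**2 + 48*(-171)) + 399109) = 194554/((47 + 29241 - 8208) + 399109) = 194554/(21080 + 399109) = 194554/420189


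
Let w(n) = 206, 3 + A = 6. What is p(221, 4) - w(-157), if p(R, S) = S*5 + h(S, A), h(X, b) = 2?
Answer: -184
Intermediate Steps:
A = 3 (A = -3 + 6 = 3)
p(R, S) = 2 + 5*S (p(R, S) = S*5 + 2 = 5*S + 2 = 2 + 5*S)
p(221, 4) - w(-157) = (2 + 5*4) - 1*206 = (2 + 20) - 206 = 22 - 206 = -184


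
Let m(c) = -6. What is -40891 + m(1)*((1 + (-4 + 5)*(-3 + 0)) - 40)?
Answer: -40639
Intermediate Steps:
-40891 + m(1)*((1 + (-4 + 5)*(-3 + 0)) - 40) = -40891 - 6*((1 + (-4 + 5)*(-3 + 0)) - 40) = -40891 - 6*((1 + 1*(-3)) - 40) = -40891 - 6*((1 - 3) - 40) = -40891 - 6*(-2 - 40) = -40891 - 6*(-42) = -40891 + 252 = -40639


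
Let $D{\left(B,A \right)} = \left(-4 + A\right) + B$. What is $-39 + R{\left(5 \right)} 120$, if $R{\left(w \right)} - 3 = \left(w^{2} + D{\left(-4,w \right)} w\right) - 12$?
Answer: $81$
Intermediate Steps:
$D{\left(B,A \right)} = -4 + A + B$
$R{\left(w \right)} = -9 + w^{2} + w \left(-8 + w\right)$ ($R{\left(w \right)} = 3 - \left(12 - w^{2} - \left(-4 + w - 4\right) w\right) = 3 - \left(12 - w^{2} - \left(-8 + w\right) w\right) = 3 - \left(12 - w^{2} - w \left(-8 + w\right)\right) = 3 + \left(-12 + w^{2} + w \left(-8 + w\right)\right) = -9 + w^{2} + w \left(-8 + w\right)$)
$-39 + R{\left(5 \right)} 120 = -39 + \left(-9 + 5^{2} + 5 \left(-8 + 5\right)\right) 120 = -39 + \left(-9 + 25 + 5 \left(-3\right)\right) 120 = -39 + \left(-9 + 25 - 15\right) 120 = -39 + 1 \cdot 120 = -39 + 120 = 81$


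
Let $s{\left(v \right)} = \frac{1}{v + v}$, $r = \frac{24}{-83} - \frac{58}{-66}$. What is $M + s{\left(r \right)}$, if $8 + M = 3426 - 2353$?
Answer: $\frac{3442689}{3230} \approx 1065.8$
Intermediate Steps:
$r = \frac{1615}{2739}$ ($r = 24 \left(- \frac{1}{83}\right) - - \frac{29}{33} = - \frac{24}{83} + \frac{29}{33} = \frac{1615}{2739} \approx 0.58963$)
$M = 1065$ ($M = -8 + \left(3426 - 2353\right) = -8 + 1073 = 1065$)
$s{\left(v \right)} = \frac{1}{2 v}$
$M + s{\left(r \right)} = 1065 + \frac{1}{2 \cdot \frac{1615}{2739}} = 1065 + \frac{1}{2} \cdot \frac{2739}{1615} = 1065 + \frac{2739}{3230} = \frac{3442689}{3230}$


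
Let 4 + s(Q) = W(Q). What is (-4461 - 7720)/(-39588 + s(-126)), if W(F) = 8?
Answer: 12181/39584 ≈ 0.30773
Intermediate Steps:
s(Q) = 4 (s(Q) = -4 + 8 = 4)
(-4461 - 7720)/(-39588 + s(-126)) = (-4461 - 7720)/(-39588 + 4) = -12181/(-39584) = -12181*(-1/39584) = 12181/39584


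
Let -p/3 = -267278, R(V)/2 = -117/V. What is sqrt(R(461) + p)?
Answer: 2*sqrt(42601613910)/461 ≈ 895.45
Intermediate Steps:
R(V) = -234/V (R(V) = 2*(-117/V) = -234/V)
p = 801834 (p = -3*(-267278) = 801834)
sqrt(R(461) + p) = sqrt(-234/461 + 801834) = sqrt(369645240/461) = 2*sqrt(42601613910)/461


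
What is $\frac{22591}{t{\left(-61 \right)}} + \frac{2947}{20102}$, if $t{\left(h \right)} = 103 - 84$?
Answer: $\frac{23904225}{20102} \approx 1189.1$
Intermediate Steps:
$t{\left(h \right)} = 19$
$\frac{22591}{t{\left(-61 \right)}} + \frac{2947}{20102} = \frac{22591}{19} + \frac{2947}{20102} = 22591 \cdot \frac{1}{19} + 2947 \cdot \frac{1}{20102} = 1189 + \frac{2947}{20102} = \frac{23904225}{20102}$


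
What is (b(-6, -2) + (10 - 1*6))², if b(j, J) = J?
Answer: 4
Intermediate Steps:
(b(-6, -2) + (10 - 1*6))² = (-2 + (10 - 1*6))² = (-2 + (10 - 6))² = (-2 + 4)² = 2² = 4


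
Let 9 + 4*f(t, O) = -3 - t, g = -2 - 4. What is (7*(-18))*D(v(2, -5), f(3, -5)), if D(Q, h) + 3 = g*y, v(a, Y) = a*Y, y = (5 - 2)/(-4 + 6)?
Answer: 1512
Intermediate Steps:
y = 3/2 ≈ 1.5000
g = -6
f(t, O) = -3 - t/4 (f(t, O) = -9/4 + (-3 - t)/4 = -9/4 + (-¾ - t/4) = -3 - t/4)
v(a, Y) = Y*a
D(Q, h) = -12 (D(Q, h) = -3 - 6*3/2 = -3 - 9 = -12)
(7*(-18))*D(v(2, -5), f(3, -5)) = (7*(-18))*(-12) = -126*(-12) = 1512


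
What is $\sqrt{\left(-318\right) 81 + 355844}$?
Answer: $\sqrt{330086} \approx 574.53$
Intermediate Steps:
$\sqrt{\left(-318\right) 81 + 355844} = \sqrt{-25758 + 355844} = \sqrt{330086}$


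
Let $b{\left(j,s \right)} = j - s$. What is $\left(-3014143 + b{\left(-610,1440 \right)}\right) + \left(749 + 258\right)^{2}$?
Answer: $-2002144$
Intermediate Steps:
$\left(-3014143 + b{\left(-610,1440 \right)}\right) + \left(749 + 258\right)^{2} = \left(-3014143 - 2050\right) + \left(749 + 258\right)^{2} = \left(-3014143 - 2050\right) + 1007^{2} = \left(-3014143 - 2050\right) + 1014049 = -3016193 + 1014049 = -2002144$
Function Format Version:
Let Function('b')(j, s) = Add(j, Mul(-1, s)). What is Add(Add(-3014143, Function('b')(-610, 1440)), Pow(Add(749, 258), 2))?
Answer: -2002144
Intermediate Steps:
Add(Add(-3014143, Function('b')(-610, 1440)), Pow(Add(749, 258), 2)) = Add(Add(-3014143, Add(-610, Mul(-1, 1440))), Pow(Add(749, 258), 2)) = Add(Add(-3014143, Add(-610, -1440)), Pow(1007, 2)) = Add(Add(-3014143, -2050), 1014049) = Add(-3016193, 1014049) = -2002144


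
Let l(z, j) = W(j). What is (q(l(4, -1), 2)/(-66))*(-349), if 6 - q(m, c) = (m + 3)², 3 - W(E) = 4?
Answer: 349/33 ≈ 10.576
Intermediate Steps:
W(E) = -1 (W(E) = 3 - 1*4 = 3 - 4 = -1)
l(z, j) = -1
q(m, c) = 6 - (3 + m)² (q(m, c) = 6 - (m + 3)² = 6 - (3 + m)²)
(q(l(4, -1), 2)/(-66))*(-349) = ((6 - (3 - 1)²)/(-66))*(-349) = ((6 - 1*2²)*(-1/66))*(-349) = ((6 - 1*4)*(-1/66))*(-349) = ((6 - 4)*(-1/66))*(-349) = (2*(-1/66))*(-349) = -1/33*(-349) = 349/33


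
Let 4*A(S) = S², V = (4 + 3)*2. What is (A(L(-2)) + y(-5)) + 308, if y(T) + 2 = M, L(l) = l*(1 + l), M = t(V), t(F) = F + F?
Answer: 335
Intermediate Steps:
V = 14 (V = 7*2 = 14)
t(F) = 2*F
M = 28 (M = 2*14 = 28)
y(T) = 26 (y(T) = -2 + 28 = 26)
A(S) = S²/4
(A(L(-2)) + y(-5)) + 308 = ((-2*(1 - 2))²/4 + 26) + 308 = ((-2*(-1))²/4 + 26) + 308 = ((¼)*2² + 26) + 308 = ((¼)*4 + 26) + 308 = (1 + 26) + 308 = 27 + 308 = 335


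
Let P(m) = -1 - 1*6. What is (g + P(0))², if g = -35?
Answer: 1764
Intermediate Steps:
P(m) = -7 (P(m) = -1 - 6 = -7)
(g + P(0))² = (-35 - 7)² = (-42)² = 1764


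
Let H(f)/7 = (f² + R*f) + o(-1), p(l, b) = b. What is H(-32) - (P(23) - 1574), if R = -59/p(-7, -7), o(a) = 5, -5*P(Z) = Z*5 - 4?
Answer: 34556/5 ≈ 6911.2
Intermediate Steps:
P(Z) = ⅘ - Z (P(Z) = -(Z*5 - 4)/5 = -(5*Z - 4)/5 = -(-4 + 5*Z)/5 = ⅘ - Z)
R = 59/7 (R = -59/(-7) = -59*(-⅐) = 59/7 ≈ 8.4286)
H(f) = 35 + 7*f² + 59*f (H(f) = 7*((f² + 59*f/7) + 5) = 7*(5 + f² + 59*f/7) = 35 + 7*f² + 59*f)
H(-32) - (P(23) - 1574) = (35 + 7*(-32)² + 59*(-32)) - ((⅘ - 1*23) - 1574) = (35 + 7*1024 - 1888) - ((⅘ - 23) - 1574) = (35 + 7168 - 1888) - (-111/5 - 1574) = 5315 - 1*(-7981/5) = 5315 + 7981/5 = 34556/5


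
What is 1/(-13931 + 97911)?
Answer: 1/83980 ≈ 1.1908e-5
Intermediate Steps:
1/(-13931 + 97911) = 1/83980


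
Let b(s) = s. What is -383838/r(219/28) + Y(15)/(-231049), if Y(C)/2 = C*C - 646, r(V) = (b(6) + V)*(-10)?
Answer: 413865678046/149026605 ≈ 2777.1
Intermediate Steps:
r(V) = -60 - 10*V (r(V) = (6 + V)*(-10) = -60 - 10*V)
Y(C) = -1292 + 2*C² (Y(C) = 2*(C*C - 646) = 2*(C² - 646) = 2*(-646 + C²) = -1292 + 2*C²)
-383838/r(219/28) + Y(15)/(-231049) = -383838/(-60 - 2190/28) + (-1292 + 2*15²)/(-231049) = -383838/(-60 - 2190/28) + (-1292 + 2*225)*(-1/231049) = -383838/(-60 - 10*219/28) + (-1292 + 450)*(-1/231049) = -383838/(-60 - 1095/14) - 842*(-1/231049) = -383838/(-1935/14) + 842/231049 = -383838*(-14/1935) + 842/231049 = 1791244/645 + 842/231049 = 413865678046/149026605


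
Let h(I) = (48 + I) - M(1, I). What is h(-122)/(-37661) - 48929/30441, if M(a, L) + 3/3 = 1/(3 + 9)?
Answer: -2453987119/1528584668 ≈ -1.6054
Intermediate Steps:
M(a, L) = -11/12 (M(a, L) = -1 + 1/(3 + 9) = -1 + 1/12 = -11/12)
h(I) = 587/12 + I (h(I) = (48 + I) - 1*(-11/12) = (48 + I) + 11/12 = 587/12 + I)
h(-122)/(-37661) - 48929/30441 = (587/12 - 122)/(-37661) - 48929/30441 = -877/12*(-1/37661) - 48929*1/30441 = 877/451932 - 48929/30441 = -2453987119/1528584668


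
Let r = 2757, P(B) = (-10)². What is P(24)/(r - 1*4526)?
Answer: -100/1769 ≈ -0.056529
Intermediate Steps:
P(B) = 100
P(24)/(r - 1*4526) = 100/(2757 - 1*4526) = 100/(2757 - 4526) = 100/(-1769) = 100*(-1/1769) = -100/1769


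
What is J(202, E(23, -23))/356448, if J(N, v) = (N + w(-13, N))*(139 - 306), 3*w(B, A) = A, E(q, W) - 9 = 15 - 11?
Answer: -16867/133668 ≈ -0.12619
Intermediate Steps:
E(q, W) = 13 (E(q, W) = 9 + (15 - 11) = 9 + 4 = 13)
w(B, A) = A/3
J(N, v) = -668*N/3 (J(N, v) = (N + N/3)*(139 - 306) = (4*N/3)*(-167) = -668*N/3)
J(202, E(23, -23))/356448 = -668/3*202/356448 = -134936/3*1/356448 = -16867/133668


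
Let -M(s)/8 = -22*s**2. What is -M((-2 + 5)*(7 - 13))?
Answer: -57024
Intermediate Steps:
M(s) = 176*s**2 (M(s) = -(-176)*s**2 = 176*s**2)
-M((-2 + 5)*(7 - 13)) = -176*((-2 + 5)*(7 - 13))**2 = -176*(3*(-6))**2 = -176*(-18)**2 = -176*324 = -1*57024 = -57024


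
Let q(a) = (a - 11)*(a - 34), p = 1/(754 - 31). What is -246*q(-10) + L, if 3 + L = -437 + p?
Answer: -164658911/723 ≈ -2.2774e+5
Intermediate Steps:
p = 1/723 ≈ 0.0013831
q(a) = (-34 + a)*(-11 + a) (q(a) = (-11 + a)*(-34 + a) = (-34 + a)*(-11 + a))
L = -318119/723 (L = -3 + (-437 + 1/723) = -3 - 315950/723 = -318119/723 ≈ -440.00)
-246*q(-10) + L = -246*(374 + (-10)² - 45*(-10)) - 318119/723 = -246*(374 + 100 + 450) - 318119/723 = -246*924 - 318119/723 = -227304 - 318119/723 = -164658911/723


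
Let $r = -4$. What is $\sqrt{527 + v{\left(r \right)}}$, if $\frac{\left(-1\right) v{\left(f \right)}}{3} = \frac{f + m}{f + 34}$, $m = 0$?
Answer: $\frac{3 \sqrt{1465}}{5} \approx 22.965$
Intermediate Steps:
$v{\left(f \right)} = - \frac{3 f}{34 + f}$ ($v{\left(f \right)} = - 3 \frac{f + 0}{f + 34} = - 3 \frac{f}{34 + f} = - \frac{3 f}{34 + f}$)
$\sqrt{527 + v{\left(r \right)}} = \sqrt{527 - - \frac{12}{34 - 4}} = \sqrt{527 - - \frac{12}{30}} = \sqrt{527 - \left(-12\right) \frac{1}{30}} = \sqrt{527 + \frac{2}{5}} = \sqrt{\frac{2637}{5}} = \frac{3 \sqrt{1465}}{5}$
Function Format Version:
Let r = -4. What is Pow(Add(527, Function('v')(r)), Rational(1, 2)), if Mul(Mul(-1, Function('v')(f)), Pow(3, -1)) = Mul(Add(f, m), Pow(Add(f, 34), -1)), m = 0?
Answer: Mul(Rational(3, 5), Pow(1465, Rational(1, 2))) ≈ 22.965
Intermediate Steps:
Function('v')(f) = Mul(-3, f, Pow(Add(34, f), -1)) (Function('v')(f) = Mul(-3, Mul(Add(f, 0), Pow(Add(f, 34), -1))) = Mul(-3, Mul(f, Pow(Add(34, f), -1))) = Mul(-3, f, Pow(Add(34, f), -1)))
Pow(Add(527, Function('v')(r)), Rational(1, 2)) = Pow(Add(527, Mul(-3, -4, Pow(Add(34, -4), -1))), Rational(1, 2)) = Pow(Add(527, Mul(-3, -4, Pow(30, -1))), Rational(1, 2)) = Pow(Add(527, Mul(-3, -4, Rational(1, 30))), Rational(1, 2)) = Pow(Add(527, Rational(2, 5)), Rational(1, 2)) = Pow(Rational(2637, 5), Rational(1, 2)) = Mul(Rational(3, 5), Pow(1465, Rational(1, 2)))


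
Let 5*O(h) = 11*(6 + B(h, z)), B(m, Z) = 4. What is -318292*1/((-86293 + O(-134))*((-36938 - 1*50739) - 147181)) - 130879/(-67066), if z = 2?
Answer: 101991343911925/52263591053238 ≈ 1.9515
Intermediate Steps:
O(h) = 22 (O(h) = (11*(6 + 4))/5 = (11*10)/5 = (⅕)*110 = 22)
-318292*1/((-86293 + O(-134))*((-36938 - 1*50739) - 147181)) - 130879/(-67066) = -318292*1/((-86293 + 22)*((-36938 - 1*50739) - 147181)) - 130879/(-67066) = -318292*(-1/(86271*((-36938 - 50739) - 147181))) - 130879*(-1/67066) = -318292*(-1/(86271*(-87677 - 147181))) + 130879/67066 = -318292/((-234858*(-86271))) + 130879/67066 = -318292/20261434518 + 130879/67066 = -318292*1/20261434518 + 130879/67066 = -12242/779285943 + 130879/67066 = 101991343911925/52263591053238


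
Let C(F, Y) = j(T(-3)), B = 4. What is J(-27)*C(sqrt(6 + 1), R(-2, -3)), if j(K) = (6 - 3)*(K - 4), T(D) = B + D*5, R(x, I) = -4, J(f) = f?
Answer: 1215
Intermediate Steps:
T(D) = 4 + 5*D (T(D) = 4 + D*5 = 4 + 5*D)
j(K) = -12 + 3*K (j(K) = 3*(-4 + K) = -12 + 3*K)
C(F, Y) = -45 (C(F, Y) = -12 + 3*(4 + 5*(-3)) = -12 + 3*(4 - 15) = -12 + 3*(-11) = -12 - 33 = -45)
J(-27)*C(sqrt(6 + 1), R(-2, -3)) = -27*(-45) = 1215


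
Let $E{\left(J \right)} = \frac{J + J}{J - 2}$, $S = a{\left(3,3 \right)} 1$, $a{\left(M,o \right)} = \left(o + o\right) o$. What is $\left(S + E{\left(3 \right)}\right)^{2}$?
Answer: $576$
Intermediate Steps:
$a{\left(M,o \right)} = 2 o^{2}$ ($a{\left(M,o \right)} = 2 o o = 2 o^{2}$)
$S = 18$ ($S = 2 \cdot 3^{2} \cdot 1 = 2 \cdot 9 \cdot 1 = 18 \cdot 1 = 18$)
$E{\left(J \right)} = \frac{2 J}{-2 + J}$
$\left(S + E{\left(3 \right)}\right)^{2} = \left(18 + 2 \cdot 3 \frac{1}{-2 + 3}\right)^{2} = \left(18 + 2 \cdot 3 \cdot 1^{-1}\right)^{2} = \left(18 + 2 \cdot 3 \cdot 1\right)^{2} = \left(18 + 6\right)^{2} = 24^{2} = 576$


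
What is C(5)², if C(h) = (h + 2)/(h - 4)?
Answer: 49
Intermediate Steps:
C(h) = (2 + h)/(-4 + h)
C(5)² = ((2 + 5)/(-4 + 5))² = (7/1)² = (1*7)² = 7² = 49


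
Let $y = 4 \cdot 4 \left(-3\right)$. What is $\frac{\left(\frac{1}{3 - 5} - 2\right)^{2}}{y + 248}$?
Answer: $\frac{1}{32} \approx 0.03125$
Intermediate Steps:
$y = -48$ ($y = 16 \left(-3\right) = -48$)
$\frac{\left(\frac{1}{3 - 5} - 2\right)^{2}}{y + 248} = \frac{\left(\frac{1}{3 - 5} - 2\right)^{2}}{-48 + 248} = \frac{\left(\frac{1}{-2} - 2\right)^{2}}{200} = \left(- \frac{1}{2} - 2\right)^{2} \cdot \frac{1}{200} = \left(- \frac{5}{2}\right)^{2} \cdot \frac{1}{200} = \frac{25}{4} \cdot \frac{1}{200} = \frac{1}{32}$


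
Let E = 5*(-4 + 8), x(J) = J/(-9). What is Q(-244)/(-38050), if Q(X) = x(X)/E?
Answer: -61/1712250 ≈ -3.5626e-5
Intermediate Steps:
x(J) = -J/9 (x(J) = J*(-⅑) = -J/9)
E = 20 (E = 5*4 = 20)
Q(X) = -X/180 (Q(X) = -X/9/20 = -X/9*(1/20) = -X/180)
Q(-244)/(-38050) = -1/180*(-244)/(-38050) = (61/45)*(-1/38050) = -61/1712250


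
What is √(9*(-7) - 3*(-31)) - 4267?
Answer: -4267 + √30 ≈ -4261.5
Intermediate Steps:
√(9*(-7) - 3*(-31)) - 4267 = √(-63 + 93) - 4267 = √30 - 4267 = -4267 + √30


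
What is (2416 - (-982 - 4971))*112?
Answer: 937328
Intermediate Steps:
(2416 - (-982 - 4971))*112 = (2416 - 1*(-5953))*112 = (2416 + 5953)*112 = 8369*112 = 937328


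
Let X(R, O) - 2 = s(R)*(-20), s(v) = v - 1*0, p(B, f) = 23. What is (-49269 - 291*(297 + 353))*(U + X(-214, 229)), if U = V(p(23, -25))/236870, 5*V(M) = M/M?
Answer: -1209114945865719/1184350 ≈ -1.0209e+9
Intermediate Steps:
V(M) = ⅕ (V(M) = (M/M)/5 = (⅕)*1 = ⅕)
s(v) = v (s(v) = v + 0 = v)
X(R, O) = 2 - 20*R (X(R, O) = 2 + R*(-20) = 2 - 20*R)
U = 1/1184350 (U = (⅕)/236870 = (⅕)*(1/236870) = 1/1184350 ≈ 8.4434e-7)
(-49269 - 291*(297 + 353))*(U + X(-214, 229)) = (-49269 - 291*(297 + 353))*(1/1184350 + (2 - 20*(-214))) = (-49269 - 291*650)*(1/1184350 + (2 + 4280)) = (-49269 - 189150)*(1/1184350 + 4282) = -238419*5071386701/1184350 = -1209114945865719/1184350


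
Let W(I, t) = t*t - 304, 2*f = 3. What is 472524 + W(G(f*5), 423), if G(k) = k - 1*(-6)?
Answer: 651149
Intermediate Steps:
f = 3/2 (f = (½)*3 = 3/2 ≈ 1.5000)
G(k) = 6 + k (G(k) = k + 6 = 6 + k)
W(I, t) = -304 + t² (W(I, t) = t² - 304 = -304 + t²)
472524 + W(G(f*5), 423) = 472524 + (-304 + 423²) = 472524 + (-304 + 178929) = 472524 + 178625 = 651149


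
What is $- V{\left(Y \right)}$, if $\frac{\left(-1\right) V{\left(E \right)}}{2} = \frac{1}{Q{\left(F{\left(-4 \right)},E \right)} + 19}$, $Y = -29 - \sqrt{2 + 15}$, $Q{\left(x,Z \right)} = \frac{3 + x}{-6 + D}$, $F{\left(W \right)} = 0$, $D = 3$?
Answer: $\frac{1}{9} \approx 0.11111$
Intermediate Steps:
$Q{\left(x,Z \right)} = -1 - \frac{x}{3}$ ($Q{\left(x,Z \right)} = \frac{3 + x}{-6 + 3} = \frac{3 + x}{-3} = \left(3 + x\right) \left(- \frac{1}{3}\right) = -1 - \frac{x}{3}$)
$Y = -29 - \sqrt{17} \approx -33.123$
$V{\left(E \right)} = - \frac{1}{9}$ ($V{\left(E \right)} = - \frac{2}{\left(-1 - 0\right) + 19} = - \frac{2}{\left(-1 + 0\right) + 19} = - \frac{2}{-1 + 19} = - \frac{2}{18} = \left(-2\right) \frac{1}{18} = - \frac{1}{9}$)
$- V{\left(Y \right)} = \left(-1\right) \left(- \frac{1}{9}\right) = \frac{1}{9}$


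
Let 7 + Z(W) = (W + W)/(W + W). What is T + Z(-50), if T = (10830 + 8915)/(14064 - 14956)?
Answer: -25097/892 ≈ -28.136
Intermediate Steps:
Z(W) = -6 (Z(W) = -7 + (W + W)/(W + W) = -7 + (2*W)/((2*W)) = -7 + (2*W)*(1/(2*W)) = -7 + 1 = -6)
T = -19745/892 (T = 19745/(-892) = 19745*(-1/892) = -19745/892 ≈ -22.136)
T + Z(-50) = -19745/892 - 6 = -25097/892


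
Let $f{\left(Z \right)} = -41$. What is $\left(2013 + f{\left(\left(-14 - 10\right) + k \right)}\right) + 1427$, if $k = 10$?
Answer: $3399$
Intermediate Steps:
$\left(2013 + f{\left(\left(-14 - 10\right) + k \right)}\right) + 1427 = \left(2013 - 41\right) + 1427 = 1972 + 1427 = 3399$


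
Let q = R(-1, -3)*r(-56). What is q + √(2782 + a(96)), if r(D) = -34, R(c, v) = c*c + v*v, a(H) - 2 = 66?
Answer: -340 + 5*√114 ≈ -286.61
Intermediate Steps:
a(H) = 68 (a(H) = 2 + 66 = 68)
R(c, v) = c² + v²
q = -340 (q = ((-1)² + (-3)²)*(-34) = (1 + 9)*(-34) = 10*(-34) = -340)
q + √(2782 + a(96)) = -340 + √(2782 + 68) = -340 + √2850 = -340 + 5*√114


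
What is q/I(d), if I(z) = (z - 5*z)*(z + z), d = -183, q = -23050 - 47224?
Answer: 35137/133956 ≈ 0.26230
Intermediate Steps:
q = -70274
I(z) = -8*z**2 (I(z) = (-4*z)*(2*z) = -8*z**2)
q/I(d) = -70274/((-8*(-183)**2)) = -70274/((-8*33489)) = -70274/(-267912) = -70274*(-1/267912) = 35137/133956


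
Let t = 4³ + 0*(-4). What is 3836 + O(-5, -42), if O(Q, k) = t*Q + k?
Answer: 3474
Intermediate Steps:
t = 64 (t = 64 + 0 = 64)
O(Q, k) = k + 64*Q (O(Q, k) = 64*Q + k = k + 64*Q)
3836 + O(-5, -42) = 3836 + (-42 + 64*(-5)) = 3836 + (-42 - 320) = 3836 - 362 = 3474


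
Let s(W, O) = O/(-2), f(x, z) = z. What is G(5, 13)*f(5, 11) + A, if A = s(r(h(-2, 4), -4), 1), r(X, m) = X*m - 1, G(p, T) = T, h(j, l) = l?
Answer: 285/2 ≈ 142.50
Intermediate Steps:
r(X, m) = -1 + X*m
s(W, O) = -O/2 (s(W, O) = O*(-½) = -O/2)
A = -½ (A = -½*1 = -½ ≈ -0.50000)
G(5, 13)*f(5, 11) + A = 13*11 - ½ = 143 - ½ = 285/2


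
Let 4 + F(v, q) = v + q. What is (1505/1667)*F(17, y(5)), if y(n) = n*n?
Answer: 57190/1667 ≈ 34.307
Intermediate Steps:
y(n) = n²
F(v, q) = -4 + q + v (F(v, q) = -4 + (v + q) = -4 + (q + v) = -4 + q + v)
(1505/1667)*F(17, y(5)) = (1505/1667)*(-4 + 5² + 17) = (1505*(1/1667))*(-4 + 25 + 17) = (1505/1667)*38 = 57190/1667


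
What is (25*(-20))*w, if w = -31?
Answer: 15500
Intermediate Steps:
(25*(-20))*w = (25*(-20))*(-31) = -500*(-31) = 15500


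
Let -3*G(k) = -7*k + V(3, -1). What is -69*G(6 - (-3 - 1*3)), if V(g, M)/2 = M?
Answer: -1978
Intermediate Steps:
V(g, M) = 2*M
G(k) = ⅔ + 7*k/3 (G(k) = -(-7*k + 2*(-1))/3 = -(-7*k - 2)/3 = -(-2 - 7*k)/3 = ⅔ + 7*k/3)
-69*G(6 - (-3 - 1*3)) = -69*(⅔ + 7*(6 - (-3 - 1*3))/3) = -69*(⅔ + 7*(6 - (-3 - 3))/3) = -69*(⅔ + 7*(6 - 1*(-6))/3) = -69*(⅔ + 7*(6 + 6)/3) = -69*(⅔ + (7/3)*12) = -69*(⅔ + 28) = -69*86/3 = -1978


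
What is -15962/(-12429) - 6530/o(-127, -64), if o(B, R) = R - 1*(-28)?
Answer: 4540889/24858 ≈ 182.67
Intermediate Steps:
o(B, R) = 28 + R (o(B, R) = R + 28 = 28 + R)
-15962/(-12429) - 6530/o(-127, -64) = -15962/(-12429) - 6530/(28 - 64) = -15962*(-1/12429) - 6530/(-36) = 15962/12429 - 6530*(-1/36) = 15962/12429 + 3265/18 = 4540889/24858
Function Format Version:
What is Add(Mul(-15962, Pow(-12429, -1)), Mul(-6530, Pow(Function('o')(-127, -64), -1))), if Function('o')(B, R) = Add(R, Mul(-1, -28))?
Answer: Rational(4540889, 24858) ≈ 182.67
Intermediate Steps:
Function('o')(B, R) = Add(28, R) (Function('o')(B, R) = Add(R, 28) = Add(28, R))
Add(Mul(-15962, Pow(-12429, -1)), Mul(-6530, Pow(Function('o')(-127, -64), -1))) = Add(Mul(-15962, Pow(-12429, -1)), Mul(-6530, Pow(Add(28, -64), -1))) = Add(Mul(-15962, Rational(-1, 12429)), Mul(-6530, Pow(-36, -1))) = Add(Rational(15962, 12429), Mul(-6530, Rational(-1, 36))) = Add(Rational(15962, 12429), Rational(3265, 18)) = Rational(4540889, 24858)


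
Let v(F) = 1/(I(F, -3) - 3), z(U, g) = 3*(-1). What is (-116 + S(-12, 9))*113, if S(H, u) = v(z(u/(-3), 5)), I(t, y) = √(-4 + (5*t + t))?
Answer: -406687/31 - 113*I*√22/31 ≈ -13119.0 - 17.097*I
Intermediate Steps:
z(U, g) = -3
I(t, y) = √(-4 + 6*t)
v(F) = 1/(-3 + √(-4 + 6*F)) (v(F) = 1/(√(-4 + 6*F) - 3) = 1/(-3 + √(-4 + 6*F)))
S(H, u) = 1/(-3 + I*√22) (S(H, u) = 1/(-3 + √2*√(-2 + 3*(-3))) = 1/(-3 + √2*√(-2 - 9)) = 1/(-3 + √2*√(-11)) = 1/(-3 + √2*(I*√11)) = 1/(-3 + I*√22))
(-116 + S(-12, 9))*113 = (-116 + (-3/31 - I*√22/31))*113 = (-3599/31 - I*√22/31)*113 = -406687/31 - 113*I*√22/31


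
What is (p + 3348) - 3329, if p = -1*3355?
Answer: -3336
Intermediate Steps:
p = -3355
(p + 3348) - 3329 = (-3355 + 3348) - 3329 = -7 - 3329 = -3336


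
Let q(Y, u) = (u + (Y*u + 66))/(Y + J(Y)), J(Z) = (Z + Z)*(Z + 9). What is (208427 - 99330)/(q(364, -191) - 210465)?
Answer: -29664347076/57227186869 ≈ -0.51836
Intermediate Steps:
J(Z) = 2*Z*(9 + Z) (J(Z) = (2*Z)*(9 + Z) = 2*Z*(9 + Z))
q(Y, u) = (66 + u + Y*u)/(Y + 2*Y*(9 + Y)) (q(Y, u) = (u + (Y*u + 66))/(Y + 2*Y*(9 + Y)) = (u + (66 + Y*u))/(Y + 2*Y*(9 + Y)) = (66 + u + Y*u)/(Y + 2*Y*(9 + Y)))
(208427 - 99330)/(q(364, -191) - 210465) = (208427 - 99330)/((66 - 191 + 364*(-191))/(364*(19 + 2*364)) - 210465) = 109097/((66 - 191 - 69524)/(364*(19 + 728)) - 210465) = 109097/((1/364)*(-69649)/747 - 210465) = 109097/((1/364)*(1/747)*(-69649) - 210465) = 109097/(-69649/271908 - 210465) = 109097/(-57227186869/271908) = 109097*(-271908/57227186869) = -29664347076/57227186869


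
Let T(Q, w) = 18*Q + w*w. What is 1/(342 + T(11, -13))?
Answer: 1/709 ≈ 0.0014104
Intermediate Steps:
T(Q, w) = w**2 + 18*Q (T(Q, w) = 18*Q + w**2 = w**2 + 18*Q)
1/(342 + T(11, -13)) = 1/(342 + ((-13)**2 + 18*11)) = 1/(342 + (169 + 198)) = 1/(342 + 367) = 1/709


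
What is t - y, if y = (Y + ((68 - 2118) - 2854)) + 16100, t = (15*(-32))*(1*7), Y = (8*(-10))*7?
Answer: -13996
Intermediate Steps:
Y = -560 (Y = -80*7 = -560)
t = -3360 (t = -480*7 = -3360)
y = 10636 (y = (-560 + ((68 - 2118) - 2854)) + 16100 = (-560 + (-2050 - 2854)) + 16100 = (-560 - 4904) + 16100 = -5464 + 16100 = 10636)
t - y = -3360 - 1*10636 = -3360 - 10636 = -13996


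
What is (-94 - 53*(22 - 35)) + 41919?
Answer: 42514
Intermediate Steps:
(-94 - 53*(22 - 35)) + 41919 = (-94 - 53*(-13)) + 41919 = (-94 + 689) + 41919 = 595 + 41919 = 42514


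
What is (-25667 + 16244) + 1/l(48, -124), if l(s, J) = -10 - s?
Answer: -546535/58 ≈ -9423.0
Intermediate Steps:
(-25667 + 16244) + 1/l(48, -124) = (-25667 + 16244) + 1/(-10 - 1*48) = -9423 + 1/(-10 - 48) = -9423 + 1/(-58) = -9423 - 1/58 = -546535/58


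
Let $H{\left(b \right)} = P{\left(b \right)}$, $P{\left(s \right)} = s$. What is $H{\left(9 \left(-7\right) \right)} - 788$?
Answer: $-851$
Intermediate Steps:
$H{\left(b \right)} = b$
$H{\left(9 \left(-7\right) \right)} - 788 = 9 \left(-7\right) - 788 = -63 - 788 = -851$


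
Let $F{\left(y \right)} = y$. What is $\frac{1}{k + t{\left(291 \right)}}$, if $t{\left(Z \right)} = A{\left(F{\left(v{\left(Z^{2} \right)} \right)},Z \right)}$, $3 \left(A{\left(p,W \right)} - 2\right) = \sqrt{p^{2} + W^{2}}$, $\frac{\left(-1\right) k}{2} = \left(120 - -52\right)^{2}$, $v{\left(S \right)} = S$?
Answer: $- \frac{29583}{1351921309} - \frac{97 \sqrt{84682}}{2703842618} \approx -3.2322 \cdot 10^{-5}$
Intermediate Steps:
$k = -59168$ ($k = - 2 \left(120 - -52\right)^{2} = - 2 \left(120 + 52\right)^{2} = - 2 \cdot 172^{2} = \left(-2\right) 29584 = -59168$)
$A{\left(p,W \right)} = 2 + \frac{\sqrt{W^{2} + p^{2}}}{3}$ ($A{\left(p,W \right)} = 2 + \frac{\sqrt{p^{2} + W^{2}}}{3} = 2 + \frac{\sqrt{W^{2} + p^{2}}}{3}$)
$t{\left(Z \right)} = 2 + \frac{\sqrt{Z^{2} + Z^{4}}}{3}$ ($t{\left(Z \right)} = 2 + \frac{\sqrt{Z^{2} + \left(Z^{2}\right)^{2}}}{3} = 2 + \frac{\sqrt{Z^{2} + Z^{4}}}{3}$)
$\frac{1}{k + t{\left(291 \right)}} = \frac{1}{-59168 + \left(2 + \frac{\sqrt{291^{2} + 291^{4}}}{3}\right)} = \frac{1}{-59168 + \left(2 + \frac{\sqrt{84681 + 7170871761}}{3}\right)} = \frac{1}{-59168 + \left(2 + \frac{\sqrt{7170956442}}{3}\right)} = \frac{1}{-59168 + \left(2 + \frac{291 \sqrt{84682}}{3}\right)} = \frac{1}{-59168 + \left(2 + 97 \sqrt{84682}\right)} = \frac{1}{-59166 + 97 \sqrt{84682}}$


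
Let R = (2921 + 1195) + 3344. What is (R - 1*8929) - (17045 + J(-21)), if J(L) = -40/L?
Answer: -388834/21 ≈ -18516.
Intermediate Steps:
R = 7460 (R = 4116 + 3344 = 7460)
(R - 1*8929) - (17045 + J(-21)) = (7460 - 1*8929) - (17045 - 40/(-21)) = (7460 - 8929) - (17045 - 40*(-1/21)) = -1469 - (17045 + 40/21) = -1469 - 1*357985/21 = -1469 - 357985/21 = -388834/21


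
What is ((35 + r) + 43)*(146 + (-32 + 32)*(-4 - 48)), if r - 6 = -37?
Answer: 6862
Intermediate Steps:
r = -31 (r = 6 - 37 = -31)
((35 + r) + 43)*(146 + (-32 + 32)*(-4 - 48)) = ((35 - 31) + 43)*(146 + (-32 + 32)*(-4 - 48)) = (4 + 43)*(146 + 0*(-52)) = 47*(146 + 0) = 47*146 = 6862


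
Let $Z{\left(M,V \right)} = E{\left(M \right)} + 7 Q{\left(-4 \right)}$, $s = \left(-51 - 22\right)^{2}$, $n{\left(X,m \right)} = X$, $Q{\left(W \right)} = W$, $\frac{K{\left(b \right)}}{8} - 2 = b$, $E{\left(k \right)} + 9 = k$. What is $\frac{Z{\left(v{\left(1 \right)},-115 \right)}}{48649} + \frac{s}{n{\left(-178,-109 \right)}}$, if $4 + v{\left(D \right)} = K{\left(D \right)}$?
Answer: $- \frac{259253547}{8659522} \approx -29.939$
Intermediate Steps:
$E{\left(k \right)} = -9 + k$
$K{\left(b \right)} = 16 + 8 b$
$v{\left(D \right)} = 12 + 8 D$ ($v{\left(D \right)} = -4 + \left(16 + 8 D\right) = 12 + 8 D$)
$s = 5329$ ($s = \left(-73\right)^{2} = 5329$)
$Z{\left(M,V \right)} = -37 + M$ ($Z{\left(M,V \right)} = \left(-9 + M\right) + 7 \left(-4\right) = \left(-9 + M\right) - 28 = -37 + M$)
$\frac{Z{\left(v{\left(1 \right)},-115 \right)}}{48649} + \frac{s}{n{\left(-178,-109 \right)}} = \frac{-37 + \left(12 + 8 \cdot 1\right)}{48649} + \frac{5329}{-178} = \left(-37 + \left(12 + 8\right)\right) \frac{1}{48649} + 5329 \left(- \frac{1}{178}\right) = \left(-37 + 20\right) \frac{1}{48649} - \frac{5329}{178} = \left(-17\right) \frac{1}{48649} - \frac{5329}{178} = - \frac{17}{48649} - \frac{5329}{178} = - \frac{259253547}{8659522}$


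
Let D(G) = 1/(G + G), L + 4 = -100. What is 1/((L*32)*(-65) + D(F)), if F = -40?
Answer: 80/17305599 ≈ 4.6228e-6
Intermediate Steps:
L = -104 (L = -4 - 100 = -104)
D(G) = 1/(2*G)
1/((L*32)*(-65) + D(F)) = 1/(-104*32*(-65) + (½)/(-40)) = 1/(-3328*(-65) + (½)*(-1/40)) = 1/(216320 - 1/80) = 1/(17305599/80) = 80/17305599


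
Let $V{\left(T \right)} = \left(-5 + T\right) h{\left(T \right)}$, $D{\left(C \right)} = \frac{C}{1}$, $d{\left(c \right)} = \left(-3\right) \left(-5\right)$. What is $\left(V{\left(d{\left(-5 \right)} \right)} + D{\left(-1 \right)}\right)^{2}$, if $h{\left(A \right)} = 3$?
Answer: $841$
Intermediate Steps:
$d{\left(c \right)} = 15$
$D{\left(C \right)} = C$ ($D{\left(C \right)} = C 1 = C$)
$V{\left(T \right)} = -15 + 3 T$ ($V{\left(T \right)} = \left(-5 + T\right) 3 = -15 + 3 T$)
$\left(V{\left(d{\left(-5 \right)} \right)} + D{\left(-1 \right)}\right)^{2} = \left(\left(-15 + 3 \cdot 15\right) - 1\right)^{2} = \left(\left(-15 + 45\right) - 1\right)^{2} = \left(30 - 1\right)^{2} = 29^{2} = 841$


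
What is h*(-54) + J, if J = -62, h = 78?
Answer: -4274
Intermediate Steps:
h*(-54) + J = 78*(-54) - 62 = -4212 - 62 = -4274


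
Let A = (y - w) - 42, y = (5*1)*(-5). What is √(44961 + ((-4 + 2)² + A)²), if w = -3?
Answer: √48561 ≈ 220.37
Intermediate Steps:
y = -25 (y = 5*(-5) = -25)
A = -64 (A = (-25 - 1*(-3)) - 42 = (-25 + 3) - 42 = -22 - 42 = -64)
√(44961 + ((-4 + 2)² + A)²) = √(44961 + ((-4 + 2)² - 64)²) = √(44961 + ((-2)² - 64)²) = √(44961 + (4 - 64)²) = √(44961 + (-60)²) = √(44961 + 3600) = √48561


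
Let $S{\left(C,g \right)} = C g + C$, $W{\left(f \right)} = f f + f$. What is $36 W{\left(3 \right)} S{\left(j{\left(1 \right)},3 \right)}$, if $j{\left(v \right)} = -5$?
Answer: $-8640$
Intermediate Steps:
$W{\left(f \right)} = f + f^{2}$ ($W{\left(f \right)} = f^{2} + f = f + f^{2}$)
$S{\left(C,g \right)} = C + C g$
$36 W{\left(3 \right)} S{\left(j{\left(1 \right)},3 \right)} = 36 \cdot 3 \left(1 + 3\right) \left(- 5 \left(1 + 3\right)\right) = 36 \cdot 3 \cdot 4 \left(\left(-5\right) 4\right) = 36 \cdot 12 \left(-20\right) = 432 \left(-20\right) = -8640$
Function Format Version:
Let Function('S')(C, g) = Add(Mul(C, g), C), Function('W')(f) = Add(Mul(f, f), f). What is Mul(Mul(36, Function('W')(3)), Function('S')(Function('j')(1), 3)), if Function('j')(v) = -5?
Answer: -8640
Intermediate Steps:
Function('W')(f) = Add(f, Pow(f, 2)) (Function('W')(f) = Add(Pow(f, 2), f) = Add(f, Pow(f, 2)))
Function('S')(C, g) = Add(C, Mul(C, g))
Mul(Mul(36, Function('W')(3)), Function('S')(Function('j')(1), 3)) = Mul(Mul(36, Mul(3, Add(1, 3))), Mul(-5, Add(1, 3))) = Mul(Mul(36, Mul(3, 4)), Mul(-5, 4)) = Mul(Mul(36, 12), -20) = Mul(432, -20) = -8640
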